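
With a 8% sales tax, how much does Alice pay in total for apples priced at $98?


Calculate the tax:
8% of $98 = $7.84
Add tax to price:
$98 + $7.84 = $105.84

$105.84


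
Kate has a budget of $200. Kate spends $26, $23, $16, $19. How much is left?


Add up expenses:
$26 + $23 + $16 + $19 = $84
Subtract from budget:
$200 - $84 = $116

$116


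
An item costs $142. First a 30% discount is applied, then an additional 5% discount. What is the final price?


First discount:
30% of $142 = $42.60
Price after first discount:
$142 - $42.60 = $99.40
Second discount:
5% of $99.40 = $4.97
Final price:
$99.40 - $4.97 = $94.43

$94.43


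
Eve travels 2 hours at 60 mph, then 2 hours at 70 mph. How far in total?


Leg 1 distance:
60 x 2 = 120 miles
Leg 2 distance:
70 x 2 = 140 miles
Total distance:
120 + 140 = 260 miles

260 miles


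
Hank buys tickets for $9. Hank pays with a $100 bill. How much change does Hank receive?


Start with the amount paid:
$100
Subtract the price:
$100 - $9 = $91

$91


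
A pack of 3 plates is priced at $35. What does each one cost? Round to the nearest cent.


Total cost: $35
Number of items: 3
Unit price: $35 / 3 = $11.6666... ≈ $11.67

$11.67


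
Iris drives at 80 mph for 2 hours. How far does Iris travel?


Use the formula: distance = speed x time
Speed = 80 mph, Time = 2 hours
80 x 2 = 160 miles

160 miles


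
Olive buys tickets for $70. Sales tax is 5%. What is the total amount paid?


Calculate the tax:
5% of $70 = $3.50
Add tax to price:
$70 + $3.50 = $73.50

$73.50


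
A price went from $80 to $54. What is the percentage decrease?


Find the absolute change:
|54 - 80| = 26
Divide by original and multiply by 100:
26 / 80 x 100 = 32.5%

32.5%


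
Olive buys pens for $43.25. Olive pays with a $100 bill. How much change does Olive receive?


Start with the amount paid:
$100
Subtract the price:
$100 - $43.25 = $56.75

$56.75


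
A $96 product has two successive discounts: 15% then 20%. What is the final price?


First discount:
15% of $96 = $14.40
Price after first discount:
$96 - $14.40 = $81.60
Second discount:
20% of $81.60 = $16.32
Final price:
$81.60 - $16.32 = $65.28

$65.28


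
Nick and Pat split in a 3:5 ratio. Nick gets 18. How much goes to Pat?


Find the multiplier:
18 / 3 = 6
Apply to Pat's share:
5 x 6 = 30

30


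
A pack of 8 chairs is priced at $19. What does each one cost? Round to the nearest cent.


Total cost: $19
Number of items: 8
Unit price: $19 / 8 = $2.375 ≈ $2.38

$2.38


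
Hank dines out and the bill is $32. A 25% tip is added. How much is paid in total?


Calculate the tip:
25% of $32 = $8
Add tip to meal cost:
$32 + $8 = $40

$40


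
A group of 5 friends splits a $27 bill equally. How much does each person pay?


Total bill: $27
Number of people: 5
Each pays: $27 / 5 = $5.40

$5.40


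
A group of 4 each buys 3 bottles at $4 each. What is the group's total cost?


Cost per person:
3 x $4 = $12
Group total:
4 x $12 = $48

$48


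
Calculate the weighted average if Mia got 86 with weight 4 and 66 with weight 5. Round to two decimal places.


Weighted sum:
4 x 86 + 5 x 66 = 674
Total weight:
4 + 5 = 9
Weighted average:
674 / 9 = 74.8888... ≈ 74.89

74.89


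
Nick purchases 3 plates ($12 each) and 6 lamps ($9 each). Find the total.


Cost of plates:
3 x $12 = $36
Cost of lamps:
6 x $9 = $54
Add both:
$36 + $54 = $90

$90


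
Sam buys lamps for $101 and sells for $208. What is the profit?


Selling price = $208
Cost price = $101
Profit = selling price - cost price:
Profit = $208 - $101 = $107

$107


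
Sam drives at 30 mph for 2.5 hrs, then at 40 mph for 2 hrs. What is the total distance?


Leg 1 distance:
30 x 2.5 = 75 miles
Leg 2 distance:
40 x 2 = 80 miles
Total distance:
75 + 80 = 155 miles

155 miles


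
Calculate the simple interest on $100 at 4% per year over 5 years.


Use the formula I = P x R x T / 100
P x R x T = 100 x 4 x 5 = 2000
I = 2000 / 100 = $20

$20


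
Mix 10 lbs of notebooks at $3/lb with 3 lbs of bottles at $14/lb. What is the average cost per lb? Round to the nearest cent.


Cost of notebooks:
10 x $3 = $30
Cost of bottles:
3 x $14 = $42
Total cost: $30 + $42 = $72
Total weight: 13 lbs
Average: $72 / 13 = $5.5384... ≈ $5.54/lb

$5.54/lb


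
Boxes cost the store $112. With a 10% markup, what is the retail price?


Calculate the markup amount:
10% of $112 = $11.20
Add to cost:
$112 + $11.20 = $123.20

$123.20


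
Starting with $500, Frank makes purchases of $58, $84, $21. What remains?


Add up expenses:
$58 + $84 + $21 = $163
Subtract from budget:
$500 - $163 = $337

$337


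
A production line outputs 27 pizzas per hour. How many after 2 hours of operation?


Production rate: 27 pizzas per hour
Time: 2 hours
Total: 27 x 2 = 54 pizzas

54 pizzas


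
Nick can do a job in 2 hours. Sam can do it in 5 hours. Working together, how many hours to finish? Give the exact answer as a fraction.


Nick's rate: 1/2 of the job per hour
Sam's rate: 1/5 of the job per hour
Combined rate: 1/2 + 1/5 = 7/10 per hour
Time = 1 / (7/10) = 10/7 hours (≈ 1.43 hours)

10/7 hours


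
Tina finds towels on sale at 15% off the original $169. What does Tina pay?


Calculate the discount amount:
15% of $169 = $25.35
Subtract from original:
$169 - $25.35 = $143.65

$143.65


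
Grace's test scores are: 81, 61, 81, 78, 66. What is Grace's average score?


Add the scores:
81 + 61 + 81 + 78 + 66 = 367
Divide by the number of tests:
367 / 5 = 73.4

73.4


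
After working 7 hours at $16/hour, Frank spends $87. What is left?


Calculate earnings:
7 x $16 = $112
Subtract spending:
$112 - $87 = $25

$25


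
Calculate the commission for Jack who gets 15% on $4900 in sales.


Convert rate to decimal:
15% = 0.15
Multiply by sales:
$4900 x 0.15 = $735

$735


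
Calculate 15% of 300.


Convert percentage to decimal:
15% = 0.15
Multiply:
300 x 0.15 = 45

45


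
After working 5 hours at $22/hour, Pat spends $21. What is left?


Calculate earnings:
5 x $22 = $110
Subtract spending:
$110 - $21 = $89

$89


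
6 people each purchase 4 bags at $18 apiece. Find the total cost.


Cost per person:
4 x $18 = $72
Group total:
6 x $72 = $432

$432


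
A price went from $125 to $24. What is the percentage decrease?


Find the absolute change:
|24 - 125| = 101
Divide by original and multiply by 100:
101 / 125 x 100 = 80.8%

80.8%


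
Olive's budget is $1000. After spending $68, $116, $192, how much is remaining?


Add up expenses:
$68 + $116 + $192 = $376
Subtract from budget:
$1000 - $376 = $624

$624


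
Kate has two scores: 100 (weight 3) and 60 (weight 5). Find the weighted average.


Weighted sum:
3 x 100 + 5 x 60 = 600
Total weight:
3 + 5 = 8
Weighted average:
600 / 8 = 75

75


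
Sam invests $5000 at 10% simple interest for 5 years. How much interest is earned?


Use the formula I = P x R x T / 100
P x R x T = 5000 x 10 x 5 = 250000
I = 250000 / 100 = $2500

$2500


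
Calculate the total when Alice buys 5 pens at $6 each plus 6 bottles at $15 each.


Cost of pens:
5 x $6 = $30
Cost of bottles:
6 x $15 = $90
Add both:
$30 + $90 = $120

$120


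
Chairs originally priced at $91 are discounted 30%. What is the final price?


Calculate the discount amount:
30% of $91 = $27.30
Subtract from original:
$91 - $27.30 = $63.70

$63.70


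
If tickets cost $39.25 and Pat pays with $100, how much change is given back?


Start with the amount paid:
$100
Subtract the price:
$100 - $39.25 = $60.75

$60.75


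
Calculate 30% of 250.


Convert percentage to decimal:
30% = 0.3
Multiply:
250 x 0.3 = 75

75


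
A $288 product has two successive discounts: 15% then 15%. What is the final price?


First discount:
15% of $288 = $43.20
Price after first discount:
$288 - $43.20 = $244.80
Second discount:
15% of $244.80 = $36.72
Final price:
$244.80 - $36.72 = $208.08

$208.08


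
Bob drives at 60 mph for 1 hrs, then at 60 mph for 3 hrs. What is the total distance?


Leg 1 distance:
60 x 1 = 60 miles
Leg 2 distance:
60 x 3 = 180 miles
Total distance:
60 + 180 = 240 miles

240 miles


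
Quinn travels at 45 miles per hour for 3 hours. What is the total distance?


Use the formula: distance = speed x time
Speed = 45 mph, Time = 3 hours
45 x 3 = 135 miles

135 miles


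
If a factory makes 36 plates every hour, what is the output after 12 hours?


Production rate: 36 plates per hour
Time: 12 hours
Total: 36 x 12 = 432 plates

432 plates


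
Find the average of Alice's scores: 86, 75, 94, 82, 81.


Add the scores:
86 + 75 + 94 + 82 + 81 = 418
Divide by the number of tests:
418 / 5 = 83.6

83.6


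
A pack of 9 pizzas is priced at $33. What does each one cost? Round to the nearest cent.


Total cost: $33
Number of items: 9
Unit price: $33 / 9 = $3.6666... ≈ $3.67

$3.67


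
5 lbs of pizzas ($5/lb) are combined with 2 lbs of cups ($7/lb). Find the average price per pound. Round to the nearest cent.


Cost of pizzas:
5 x $5 = $25
Cost of cups:
2 x $7 = $14
Total cost: $25 + $14 = $39
Total weight: 7 lbs
Average: $39 / 7 = $5.5714... ≈ $5.57/lb

$5.57/lb


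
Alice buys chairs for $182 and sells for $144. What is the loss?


Selling price = $144
Cost price = $182
Loss = cost price - selling price:
Loss = $182 - $144 = $38

$38


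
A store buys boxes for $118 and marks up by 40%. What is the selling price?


Calculate the markup amount:
40% of $118 = $47.20
Add to cost:
$118 + $47.20 = $165.20

$165.20


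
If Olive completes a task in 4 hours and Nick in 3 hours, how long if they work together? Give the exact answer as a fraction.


Olive's rate: 1/4 of the job per hour
Nick's rate: 1/3 of the job per hour
Combined rate: 1/4 + 1/3 = 7/12 per hour
Time = 1 / (7/12) = 12/7 hours (≈ 1.71 hours)

12/7 hours


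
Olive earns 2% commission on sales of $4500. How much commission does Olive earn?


Convert rate to decimal:
2% = 0.02
Multiply by sales:
$4500 x 0.02 = $90

$90


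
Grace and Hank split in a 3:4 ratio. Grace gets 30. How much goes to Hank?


Find the multiplier:
30 / 3 = 10
Apply to Hank's share:
4 x 10 = 40

40


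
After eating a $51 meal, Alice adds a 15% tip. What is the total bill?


Calculate the tip:
15% of $51 = $7.65
Add tip to meal cost:
$51 + $7.65 = $58.65

$58.65


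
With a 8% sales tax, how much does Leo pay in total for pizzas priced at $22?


Calculate the tax:
8% of $22 = $1.76
Add tax to price:
$22 + $1.76 = $23.76

$23.76


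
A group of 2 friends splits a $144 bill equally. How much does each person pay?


Total bill: $144
Number of people: 2
Each pays: $144 / 2 = $72

$72


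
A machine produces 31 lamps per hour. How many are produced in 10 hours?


Production rate: 31 lamps per hour
Time: 10 hours
Total: 31 x 10 = 310 lamps

310 lamps


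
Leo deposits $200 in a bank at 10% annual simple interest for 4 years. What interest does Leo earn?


Use the formula I = P x R x T / 100
P x R x T = 200 x 10 x 4 = 8000
I = 8000 / 100 = $80

$80


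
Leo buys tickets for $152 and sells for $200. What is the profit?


Selling price = $200
Cost price = $152
Profit = selling price - cost price:
Profit = $200 - $152 = $48

$48


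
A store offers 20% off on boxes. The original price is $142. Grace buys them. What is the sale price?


Calculate the discount amount:
20% of $142 = $28.40
Subtract from original:
$142 - $28.40 = $113.60

$113.60


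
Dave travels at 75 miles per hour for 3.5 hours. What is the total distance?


Use the formula: distance = speed x time
Speed = 75 mph, Time = 3.5 hours
75 x 3.5 = 262.5 miles

262.5 miles


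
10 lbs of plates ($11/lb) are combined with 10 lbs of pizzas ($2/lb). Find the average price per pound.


Cost of plates:
10 x $11 = $110
Cost of pizzas:
10 x $2 = $20
Total cost: $110 + $20 = $130
Total weight: 20 lbs
Average: $130 / 20 = $6.50/lb

$6.50/lb


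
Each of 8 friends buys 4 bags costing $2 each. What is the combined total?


Cost per person:
4 x $2 = $8
Group total:
8 x $8 = $64

$64


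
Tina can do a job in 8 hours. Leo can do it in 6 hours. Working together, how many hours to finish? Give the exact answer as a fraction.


Tina's rate: 1/8 of the job per hour
Leo's rate: 1/6 of the job per hour
Combined rate: 1/8 + 1/6 = 7/24 per hour
Time = 1 / (7/24) = 24/7 hours (≈ 3.43 hours)

24/7 hours


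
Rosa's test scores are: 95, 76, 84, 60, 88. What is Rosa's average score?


Add the scores:
95 + 76 + 84 + 60 + 88 = 403
Divide by the number of tests:
403 / 5 = 80.6

80.6


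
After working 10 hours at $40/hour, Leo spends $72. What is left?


Calculate earnings:
10 x $40 = $400
Subtract spending:
$400 - $72 = $328

$328


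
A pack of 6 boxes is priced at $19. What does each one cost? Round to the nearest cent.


Total cost: $19
Number of items: 6
Unit price: $19 / 6 = $3.1666... ≈ $3.17

$3.17


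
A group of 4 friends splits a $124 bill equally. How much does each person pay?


Total bill: $124
Number of people: 4
Each pays: $124 / 4 = $31

$31


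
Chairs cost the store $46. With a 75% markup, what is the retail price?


Calculate the markup amount:
75% of $46 = $34.50
Add to cost:
$46 + $34.50 = $80.50

$80.50


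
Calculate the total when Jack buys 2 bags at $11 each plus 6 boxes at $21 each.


Cost of bags:
2 x $11 = $22
Cost of boxes:
6 x $21 = $126
Add both:
$22 + $126 = $148

$148


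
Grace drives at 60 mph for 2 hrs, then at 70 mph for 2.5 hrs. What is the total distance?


Leg 1 distance:
60 x 2 = 120 miles
Leg 2 distance:
70 x 2.5 = 175 miles
Total distance:
120 + 175 = 295 miles

295 miles


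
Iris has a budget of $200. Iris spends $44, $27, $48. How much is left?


Add up expenses:
$44 + $27 + $48 = $119
Subtract from budget:
$200 - $119 = $81

$81


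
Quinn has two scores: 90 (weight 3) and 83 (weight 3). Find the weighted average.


Weighted sum:
3 x 90 + 3 x 83 = 519
Total weight:
3 + 3 = 6
Weighted average:
519 / 6 = 86.5

86.5


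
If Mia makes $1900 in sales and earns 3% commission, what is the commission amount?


Convert rate to decimal:
3% = 0.03
Multiply by sales:
$1900 x 0.03 = $57

$57


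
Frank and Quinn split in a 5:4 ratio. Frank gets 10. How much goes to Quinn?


Find the multiplier:
10 / 5 = 2
Apply to Quinn's share:
4 x 2 = 8

8


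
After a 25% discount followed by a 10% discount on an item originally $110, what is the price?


First discount:
25% of $110 = $27.50
Price after first discount:
$110 - $27.50 = $82.50
Second discount:
10% of $82.50 = $8.25
Final price:
$82.50 - $8.25 = $74.25

$74.25


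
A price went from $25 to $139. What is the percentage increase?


Find the absolute change:
|139 - 25| = 114
Divide by original and multiply by 100:
114 / 25 x 100 = 456%

456%


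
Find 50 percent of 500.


Convert percentage to decimal:
50% = 0.5
Multiply:
500 x 0.5 = 250

250


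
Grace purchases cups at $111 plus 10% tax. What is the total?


Calculate the tax:
10% of $111 = $11.10
Add tax to price:
$111 + $11.10 = $122.10

$122.10


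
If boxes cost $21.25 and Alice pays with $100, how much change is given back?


Start with the amount paid:
$100
Subtract the price:
$100 - $21.25 = $78.75

$78.75


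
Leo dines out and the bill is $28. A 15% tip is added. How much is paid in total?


Calculate the tip:
15% of $28 = $4.20
Add tip to meal cost:
$28 + $4.20 = $32.20

$32.20


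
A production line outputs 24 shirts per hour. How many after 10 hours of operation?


Production rate: 24 shirts per hour
Time: 10 hours
Total: 24 x 10 = 240 shirts

240 shirts


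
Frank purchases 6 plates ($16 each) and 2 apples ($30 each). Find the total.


Cost of plates:
6 x $16 = $96
Cost of apples:
2 x $30 = $60
Add both:
$96 + $60 = $156

$156


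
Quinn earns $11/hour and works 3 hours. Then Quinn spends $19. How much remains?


Calculate earnings:
3 x $11 = $33
Subtract spending:
$33 - $19 = $14

$14


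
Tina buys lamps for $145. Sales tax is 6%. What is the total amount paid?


Calculate the tax:
6% of $145 = $8.70
Add tax to price:
$145 + $8.70 = $153.70

$153.70


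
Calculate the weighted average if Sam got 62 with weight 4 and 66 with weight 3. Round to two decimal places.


Weighted sum:
4 x 62 + 3 x 66 = 446
Total weight:
4 + 3 = 7
Weighted average:
446 / 7 = 63.7142... ≈ 63.71

63.71


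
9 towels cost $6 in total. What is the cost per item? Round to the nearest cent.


Total cost: $6
Number of items: 9
Unit price: $6 / 9 = $0.6666... ≈ $0.67

$0.67


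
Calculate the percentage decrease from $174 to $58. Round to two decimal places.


Find the absolute change:
|58 - 174| = 116
Divide by original and multiply by 100:
116 / 174 x 100 = 66.6666...% ≈ 66.67%

66.67%


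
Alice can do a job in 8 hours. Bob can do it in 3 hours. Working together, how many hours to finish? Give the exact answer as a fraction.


Alice's rate: 1/8 of the job per hour
Bob's rate: 1/3 of the job per hour
Combined rate: 1/8 + 1/3 = 11/24 per hour
Time = 1 / (11/24) = 24/11 hours (≈ 2.18 hours)

24/11 hours


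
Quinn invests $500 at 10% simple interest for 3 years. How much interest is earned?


Use the formula I = P x R x T / 100
P x R x T = 500 x 10 x 3 = 15000
I = 15000 / 100 = $150

$150


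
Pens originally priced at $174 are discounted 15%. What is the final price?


Calculate the discount amount:
15% of $174 = $26.10
Subtract from original:
$174 - $26.10 = $147.90

$147.90


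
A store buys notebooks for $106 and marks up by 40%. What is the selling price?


Calculate the markup amount:
40% of $106 = $42.40
Add to cost:
$106 + $42.40 = $148.40

$148.40


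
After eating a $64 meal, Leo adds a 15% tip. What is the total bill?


Calculate the tip:
15% of $64 = $9.60
Add tip to meal cost:
$64 + $9.60 = $73.60

$73.60


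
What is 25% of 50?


Convert percentage to decimal:
25% = 0.25
Multiply:
50 x 0.25 = 12.5

12.5


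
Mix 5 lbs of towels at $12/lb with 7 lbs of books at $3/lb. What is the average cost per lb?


Cost of towels:
5 x $12 = $60
Cost of books:
7 x $3 = $21
Total cost: $60 + $21 = $81
Total weight: 12 lbs
Average: $81 / 12 = $6.75/lb

$6.75/lb


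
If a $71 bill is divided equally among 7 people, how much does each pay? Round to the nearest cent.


Total bill: $71
Number of people: 7
Each pays: $71 / 7 = $10.1428... ≈ $10.14

$10.14


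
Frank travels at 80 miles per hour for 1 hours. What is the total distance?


Use the formula: distance = speed x time
Speed = 80 mph, Time = 1 hours
80 x 1 = 80 miles

80 miles


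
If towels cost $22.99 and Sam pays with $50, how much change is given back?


Start with the amount paid:
$50
Subtract the price:
$50 - $22.99 = $27.01

$27.01


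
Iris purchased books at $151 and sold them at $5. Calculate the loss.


Selling price = $5
Cost price = $151
Loss = cost price - selling price:
Loss = $151 - $5 = $146

$146


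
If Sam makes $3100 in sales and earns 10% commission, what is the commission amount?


Convert rate to decimal:
10% = 0.1
Multiply by sales:
$3100 x 0.1 = $310

$310


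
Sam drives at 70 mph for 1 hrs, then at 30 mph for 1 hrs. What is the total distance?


Leg 1 distance:
70 x 1 = 70 miles
Leg 2 distance:
30 x 1 = 30 miles
Total distance:
70 + 30 = 100 miles

100 miles


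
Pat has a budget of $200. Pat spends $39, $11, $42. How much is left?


Add up expenses:
$39 + $11 + $42 = $92
Subtract from budget:
$200 - $92 = $108

$108


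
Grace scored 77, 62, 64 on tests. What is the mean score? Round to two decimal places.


Add the scores:
77 + 62 + 64 = 203
Divide by the number of tests:
203 / 3 = 67.6666... ≈ 67.67

67.67


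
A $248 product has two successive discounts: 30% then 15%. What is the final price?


First discount:
30% of $248 = $74.40
Price after first discount:
$248 - $74.40 = $173.60
Second discount:
15% of $173.60 = $26.04
Final price:
$173.60 - $26.04 = $147.56

$147.56


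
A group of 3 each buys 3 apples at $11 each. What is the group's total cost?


Cost per person:
3 x $11 = $33
Group total:
3 x $33 = $99

$99


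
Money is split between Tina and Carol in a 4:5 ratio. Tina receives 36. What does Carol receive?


Find the multiplier:
36 / 4 = 9
Apply to Carol's share:
5 x 9 = 45

45


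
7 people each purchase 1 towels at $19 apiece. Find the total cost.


Cost per person:
1 x $19 = $19
Group total:
7 x $19 = $133

$133


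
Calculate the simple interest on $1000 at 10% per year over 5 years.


Use the formula I = P x R x T / 100
P x R x T = 1000 x 10 x 5 = 50000
I = 50000 / 100 = $500

$500


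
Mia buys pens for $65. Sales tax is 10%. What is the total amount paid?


Calculate the tax:
10% of $65 = $6.50
Add tax to price:
$65 + $6.50 = $71.50

$71.50


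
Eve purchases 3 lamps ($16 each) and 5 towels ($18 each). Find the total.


Cost of lamps:
3 x $16 = $48
Cost of towels:
5 x $18 = $90
Add both:
$48 + $90 = $138

$138


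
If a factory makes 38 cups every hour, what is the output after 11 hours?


Production rate: 38 cups per hour
Time: 11 hours
Total: 38 x 11 = 418 cups

418 cups


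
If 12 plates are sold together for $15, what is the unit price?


Total cost: $15
Number of items: 12
Unit price: $15 / 12 = $1.25

$1.25


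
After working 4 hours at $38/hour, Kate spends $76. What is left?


Calculate earnings:
4 x $38 = $152
Subtract spending:
$152 - $76 = $76

$76


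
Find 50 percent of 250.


Convert percentage to decimal:
50% = 0.5
Multiply:
250 x 0.5 = 125

125


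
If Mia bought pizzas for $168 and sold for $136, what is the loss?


Selling price = $136
Cost price = $168
Loss = cost price - selling price:
Loss = $168 - $136 = $32

$32


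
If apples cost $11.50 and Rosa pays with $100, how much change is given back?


Start with the amount paid:
$100
Subtract the price:
$100 - $11.50 = $88.50

$88.50


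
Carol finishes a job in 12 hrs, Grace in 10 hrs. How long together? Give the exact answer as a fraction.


Carol's rate: 1/12 of the job per hour
Grace's rate: 1/10 of the job per hour
Combined rate: 1/12 + 1/10 = 11/60 per hour
Time = 1 / (11/60) = 60/11 hours (≈ 5.45 hours)

60/11 hours


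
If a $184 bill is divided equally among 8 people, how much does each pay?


Total bill: $184
Number of people: 8
Each pays: $184 / 8 = $23

$23


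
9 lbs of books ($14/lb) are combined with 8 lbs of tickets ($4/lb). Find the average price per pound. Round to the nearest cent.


Cost of books:
9 x $14 = $126
Cost of tickets:
8 x $4 = $32
Total cost: $126 + $32 = $158
Total weight: 17 lbs
Average: $158 / 17 = $9.2941... ≈ $9.29/lb

$9.29/lb


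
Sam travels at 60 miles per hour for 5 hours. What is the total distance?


Use the formula: distance = speed x time
Speed = 60 mph, Time = 5 hours
60 x 5 = 300 miles

300 miles


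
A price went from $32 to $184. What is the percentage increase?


Find the absolute change:
|184 - 32| = 152
Divide by original and multiply by 100:
152 / 32 x 100 = 475%

475%


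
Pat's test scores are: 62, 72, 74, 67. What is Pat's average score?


Add the scores:
62 + 72 + 74 + 67 = 275
Divide by the number of tests:
275 / 4 = 68.75

68.75


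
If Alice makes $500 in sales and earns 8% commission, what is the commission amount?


Convert rate to decimal:
8% = 0.08
Multiply by sales:
$500 x 0.08 = $40

$40


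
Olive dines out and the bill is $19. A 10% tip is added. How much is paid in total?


Calculate the tip:
10% of $19 = $1.90
Add tip to meal cost:
$19 + $1.90 = $20.90

$20.90


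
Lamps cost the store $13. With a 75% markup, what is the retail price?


Calculate the markup amount:
75% of $13 = $9.75
Add to cost:
$13 + $9.75 = $22.75

$22.75


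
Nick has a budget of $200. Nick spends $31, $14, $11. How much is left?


Add up expenses:
$31 + $14 + $11 = $56
Subtract from budget:
$200 - $56 = $144

$144


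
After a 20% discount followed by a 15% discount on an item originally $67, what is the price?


First discount:
20% of $67 = $13.40
Price after first discount:
$67 - $13.40 = $53.60
Second discount:
15% of $53.60 = $8.04
Final price:
$53.60 - $8.04 = $45.56

$45.56


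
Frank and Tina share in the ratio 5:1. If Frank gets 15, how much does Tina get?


Find the multiplier:
15 / 5 = 3
Apply to Tina's share:
1 x 3 = 3

3


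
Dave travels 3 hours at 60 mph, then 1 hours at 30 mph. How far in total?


Leg 1 distance:
60 x 3 = 180 miles
Leg 2 distance:
30 x 1 = 30 miles
Total distance:
180 + 30 = 210 miles

210 miles


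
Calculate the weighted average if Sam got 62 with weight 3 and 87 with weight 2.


Weighted sum:
3 x 62 + 2 x 87 = 360
Total weight:
3 + 2 = 5
Weighted average:
360 / 5 = 72

72


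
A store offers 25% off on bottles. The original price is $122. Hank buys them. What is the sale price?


Calculate the discount amount:
25% of $122 = $30.50
Subtract from original:
$122 - $30.50 = $91.50

$91.50


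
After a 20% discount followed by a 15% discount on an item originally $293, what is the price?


First discount:
20% of $293 = $58.60
Price after first discount:
$293 - $58.60 = $234.40
Second discount:
15% of $234.40 = $35.16
Final price:
$234.40 - $35.16 = $199.24

$199.24


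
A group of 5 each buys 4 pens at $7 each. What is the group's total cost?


Cost per person:
4 x $7 = $28
Group total:
5 x $28 = $140

$140


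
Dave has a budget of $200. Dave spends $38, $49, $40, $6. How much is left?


Add up expenses:
$38 + $49 + $40 + $6 = $133
Subtract from budget:
$200 - $133 = $67

$67


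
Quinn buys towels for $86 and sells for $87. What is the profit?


Selling price = $87
Cost price = $86
Profit = selling price - cost price:
Profit = $87 - $86 = $1

$1


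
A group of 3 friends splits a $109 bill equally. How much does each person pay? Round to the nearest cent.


Total bill: $109
Number of people: 3
Each pays: $109 / 3 = $36.3333... ≈ $36.33

$36.33


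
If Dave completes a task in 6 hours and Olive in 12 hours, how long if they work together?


Dave's rate: 1/6 of the job per hour
Olive's rate: 1/12 of the job per hour
Combined rate: 1/6 + 1/12 = 1/4 per hour
Time = 1 / (1/4) = 4 hours

4 hours


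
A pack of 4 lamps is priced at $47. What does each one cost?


Total cost: $47
Number of items: 4
Unit price: $47 / 4 = $11.75

$11.75


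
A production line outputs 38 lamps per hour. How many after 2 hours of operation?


Production rate: 38 lamps per hour
Time: 2 hours
Total: 38 x 2 = 76 lamps

76 lamps


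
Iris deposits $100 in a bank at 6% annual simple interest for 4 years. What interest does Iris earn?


Use the formula I = P x R x T / 100
P x R x T = 100 x 6 x 4 = 2400
I = 2400 / 100 = $24

$24


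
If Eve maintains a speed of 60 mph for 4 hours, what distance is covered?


Use the formula: distance = speed x time
Speed = 60 mph, Time = 4 hours
60 x 4 = 240 miles

240 miles


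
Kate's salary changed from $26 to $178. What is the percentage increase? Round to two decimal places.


Find the absolute change:
|178 - 26| = 152
Divide by original and multiply by 100:
152 / 26 x 100 = 584.6153...% ≈ 584.62%

584.62%


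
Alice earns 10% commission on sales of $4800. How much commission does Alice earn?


Convert rate to decimal:
10% = 0.1
Multiply by sales:
$4800 x 0.1 = $480

$480


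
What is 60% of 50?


Convert percentage to decimal:
60% = 0.6
Multiply:
50 x 0.6 = 30

30


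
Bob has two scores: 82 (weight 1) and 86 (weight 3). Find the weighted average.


Weighted sum:
1 x 82 + 3 x 86 = 340
Total weight:
1 + 3 = 4
Weighted average:
340 / 4 = 85

85


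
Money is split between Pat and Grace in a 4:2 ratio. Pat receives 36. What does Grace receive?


Find the multiplier:
36 / 4 = 9
Apply to Grace's share:
2 x 9 = 18

18


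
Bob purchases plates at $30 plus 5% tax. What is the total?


Calculate the tax:
5% of $30 = $1.50
Add tax to price:
$30 + $1.50 = $31.50

$31.50


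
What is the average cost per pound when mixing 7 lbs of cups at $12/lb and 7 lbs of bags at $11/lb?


Cost of cups:
7 x $12 = $84
Cost of bags:
7 x $11 = $77
Total cost: $84 + $77 = $161
Total weight: 14 lbs
Average: $161 / 14 = $11.50/lb

$11.50/lb


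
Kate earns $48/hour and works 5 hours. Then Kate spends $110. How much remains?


Calculate earnings:
5 x $48 = $240
Subtract spending:
$240 - $110 = $130

$130


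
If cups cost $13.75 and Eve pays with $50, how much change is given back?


Start with the amount paid:
$50
Subtract the price:
$50 - $13.75 = $36.25

$36.25


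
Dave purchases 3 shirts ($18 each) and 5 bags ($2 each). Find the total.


Cost of shirts:
3 x $18 = $54
Cost of bags:
5 x $2 = $10
Add both:
$54 + $10 = $64

$64


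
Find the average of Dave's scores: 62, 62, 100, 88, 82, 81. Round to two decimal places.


Add the scores:
62 + 62 + 100 + 88 + 82 + 81 = 475
Divide by the number of tests:
475 / 6 = 79.1666... ≈ 79.17

79.17


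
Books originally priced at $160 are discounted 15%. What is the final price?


Calculate the discount amount:
15% of $160 = $24
Subtract from original:
$160 - $24 = $136

$136


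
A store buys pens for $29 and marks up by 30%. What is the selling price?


Calculate the markup amount:
30% of $29 = $8.70
Add to cost:
$29 + $8.70 = $37.70

$37.70


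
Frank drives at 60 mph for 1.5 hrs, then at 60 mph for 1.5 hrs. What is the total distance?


Leg 1 distance:
60 x 1.5 = 90 miles
Leg 2 distance:
60 x 1.5 = 90 miles
Total distance:
90 + 90 = 180 miles

180 miles


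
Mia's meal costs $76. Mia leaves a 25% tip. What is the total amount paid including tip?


Calculate the tip:
25% of $76 = $19
Add tip to meal cost:
$76 + $19 = $95

$95


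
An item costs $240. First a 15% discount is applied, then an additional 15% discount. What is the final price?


First discount:
15% of $240 = $36
Price after first discount:
$240 - $36 = $204
Second discount:
15% of $204 = $30.60
Final price:
$204 - $30.60 = $173.40

$173.40


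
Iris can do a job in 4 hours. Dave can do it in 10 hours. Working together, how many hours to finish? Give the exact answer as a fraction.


Iris's rate: 1/4 of the job per hour
Dave's rate: 1/10 of the job per hour
Combined rate: 1/4 + 1/10 = 7/20 per hour
Time = 1 / (7/20) = 20/7 hours (≈ 2.86 hours)

20/7 hours


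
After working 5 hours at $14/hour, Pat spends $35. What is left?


Calculate earnings:
5 x $14 = $70
Subtract spending:
$70 - $35 = $35

$35


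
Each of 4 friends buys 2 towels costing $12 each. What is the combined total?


Cost per person:
2 x $12 = $24
Group total:
4 x $24 = $96

$96


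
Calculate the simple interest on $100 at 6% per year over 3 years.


Use the formula I = P x R x T / 100
P x R x T = 100 x 6 x 3 = 1800
I = 1800 / 100 = $18

$18


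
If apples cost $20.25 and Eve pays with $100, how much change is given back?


Start with the amount paid:
$100
Subtract the price:
$100 - $20.25 = $79.75

$79.75


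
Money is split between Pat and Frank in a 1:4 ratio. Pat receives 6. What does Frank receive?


Find the multiplier:
6 / 1 = 6
Apply to Frank's share:
4 x 6 = 24

24


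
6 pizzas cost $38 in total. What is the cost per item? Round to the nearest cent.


Total cost: $38
Number of items: 6
Unit price: $38 / 6 = $6.3333... ≈ $6.33

$6.33


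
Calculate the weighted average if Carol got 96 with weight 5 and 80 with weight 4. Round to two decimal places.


Weighted sum:
5 x 96 + 4 x 80 = 800
Total weight:
5 + 4 = 9
Weighted average:
800 / 9 = 88.8888... ≈ 88.89

88.89


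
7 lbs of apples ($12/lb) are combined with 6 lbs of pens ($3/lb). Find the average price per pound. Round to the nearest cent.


Cost of apples:
7 x $12 = $84
Cost of pens:
6 x $3 = $18
Total cost: $84 + $18 = $102
Total weight: 13 lbs
Average: $102 / 13 = $7.8461... ≈ $7.85/lb

$7.85/lb


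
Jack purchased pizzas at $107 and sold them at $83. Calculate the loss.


Selling price = $83
Cost price = $107
Loss = cost price - selling price:
Loss = $107 - $83 = $24

$24


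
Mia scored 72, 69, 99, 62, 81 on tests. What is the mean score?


Add the scores:
72 + 69 + 99 + 62 + 81 = 383
Divide by the number of tests:
383 / 5 = 76.6

76.6


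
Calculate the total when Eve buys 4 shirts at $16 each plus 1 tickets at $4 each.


Cost of shirts:
4 x $16 = $64
Cost of tickets:
1 x $4 = $4
Add both:
$64 + $4 = $68

$68


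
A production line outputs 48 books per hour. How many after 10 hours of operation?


Production rate: 48 books per hour
Time: 10 hours
Total: 48 x 10 = 480 books

480 books


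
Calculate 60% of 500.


Convert percentage to decimal:
60% = 0.6
Multiply:
500 x 0.6 = 300

300


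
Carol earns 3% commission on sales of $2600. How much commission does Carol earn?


Convert rate to decimal:
3% = 0.03
Multiply by sales:
$2600 x 0.03 = $78

$78


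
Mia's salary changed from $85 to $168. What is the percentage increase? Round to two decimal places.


Find the absolute change:
|168 - 85| = 83
Divide by original and multiply by 100:
83 / 85 x 100 = 97.6470...% ≈ 97.65%

97.65%


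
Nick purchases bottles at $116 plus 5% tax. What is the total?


Calculate the tax:
5% of $116 = $5.80
Add tax to price:
$116 + $5.80 = $121.80

$121.80


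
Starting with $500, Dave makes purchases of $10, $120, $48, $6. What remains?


Add up expenses:
$10 + $120 + $48 + $6 = $184
Subtract from budget:
$500 - $184 = $316

$316


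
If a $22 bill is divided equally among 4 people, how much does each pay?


Total bill: $22
Number of people: 4
Each pays: $22 / 4 = $5.50

$5.50


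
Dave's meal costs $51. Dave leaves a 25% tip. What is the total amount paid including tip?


Calculate the tip:
25% of $51 = $12.75
Add tip to meal cost:
$51 + $12.75 = $63.75

$63.75


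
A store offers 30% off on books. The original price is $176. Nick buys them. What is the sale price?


Calculate the discount amount:
30% of $176 = $52.80
Subtract from original:
$176 - $52.80 = $123.20

$123.20


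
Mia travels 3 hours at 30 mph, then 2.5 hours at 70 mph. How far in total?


Leg 1 distance:
30 x 3 = 90 miles
Leg 2 distance:
70 x 2.5 = 175 miles
Total distance:
90 + 175 = 265 miles

265 miles


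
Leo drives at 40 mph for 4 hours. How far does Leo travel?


Use the formula: distance = speed x time
Speed = 40 mph, Time = 4 hours
40 x 4 = 160 miles

160 miles


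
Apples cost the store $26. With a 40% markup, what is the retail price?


Calculate the markup amount:
40% of $26 = $10.40
Add to cost:
$26 + $10.40 = $36.40

$36.40


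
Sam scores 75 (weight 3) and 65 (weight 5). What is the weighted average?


Weighted sum:
3 x 75 + 5 x 65 = 550
Total weight:
3 + 5 = 8
Weighted average:
550 / 8 = 68.75

68.75


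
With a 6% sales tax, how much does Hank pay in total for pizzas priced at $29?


Calculate the tax:
6% of $29 = $1.74
Add tax to price:
$29 + $1.74 = $30.74

$30.74


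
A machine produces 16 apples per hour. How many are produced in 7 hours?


Production rate: 16 apples per hour
Time: 7 hours
Total: 16 x 7 = 112 apples

112 apples


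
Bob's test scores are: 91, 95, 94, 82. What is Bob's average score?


Add the scores:
91 + 95 + 94 + 82 = 362
Divide by the number of tests:
362 / 4 = 90.5

90.5


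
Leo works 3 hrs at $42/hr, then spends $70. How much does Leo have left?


Calculate earnings:
3 x $42 = $126
Subtract spending:
$126 - $70 = $56

$56


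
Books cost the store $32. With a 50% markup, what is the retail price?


Calculate the markup amount:
50% of $32 = $16
Add to cost:
$32 + $16 = $48

$48


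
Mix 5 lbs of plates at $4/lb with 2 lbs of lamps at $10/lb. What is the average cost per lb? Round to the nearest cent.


Cost of plates:
5 x $4 = $20
Cost of lamps:
2 x $10 = $20
Total cost: $20 + $20 = $40
Total weight: 7 lbs
Average: $40 / 7 = $5.7142... ≈ $5.71/lb

$5.71/lb


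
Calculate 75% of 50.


Convert percentage to decimal:
75% = 0.75
Multiply:
50 x 0.75 = 37.5

37.5


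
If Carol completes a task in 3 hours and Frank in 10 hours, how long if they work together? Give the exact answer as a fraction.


Carol's rate: 1/3 of the job per hour
Frank's rate: 1/10 of the job per hour
Combined rate: 1/3 + 1/10 = 13/30 per hour
Time = 1 / (13/30) = 30/13 hours (≈ 2.31 hours)

30/13 hours


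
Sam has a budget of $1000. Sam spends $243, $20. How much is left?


Add up expenses:
$243 + $20 = $263
Subtract from budget:
$1000 - $263 = $737

$737


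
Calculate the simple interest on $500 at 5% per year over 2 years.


Use the formula I = P x R x T / 100
P x R x T = 500 x 5 x 2 = 5000
I = 5000 / 100 = $50

$50


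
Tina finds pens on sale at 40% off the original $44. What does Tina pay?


Calculate the discount amount:
40% of $44 = $17.60
Subtract from original:
$44 - $17.60 = $26.40

$26.40


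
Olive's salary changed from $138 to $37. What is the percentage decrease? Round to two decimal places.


Find the absolute change:
|37 - 138| = 101
Divide by original and multiply by 100:
101 / 138 x 100 = 73.1884...% ≈ 73.19%

73.19%


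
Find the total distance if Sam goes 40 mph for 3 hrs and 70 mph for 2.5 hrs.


Leg 1 distance:
40 x 3 = 120 miles
Leg 2 distance:
70 x 2.5 = 175 miles
Total distance:
120 + 175 = 295 miles

295 miles


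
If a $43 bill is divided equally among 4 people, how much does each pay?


Total bill: $43
Number of people: 4
Each pays: $43 / 4 = $10.75

$10.75


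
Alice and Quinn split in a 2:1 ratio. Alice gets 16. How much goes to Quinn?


Find the multiplier:
16 / 2 = 8
Apply to Quinn's share:
1 x 8 = 8

8


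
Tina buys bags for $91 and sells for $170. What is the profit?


Selling price = $170
Cost price = $91
Profit = selling price - cost price:
Profit = $170 - $91 = $79

$79


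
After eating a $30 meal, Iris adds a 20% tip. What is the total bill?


Calculate the tip:
20% of $30 = $6
Add tip to meal cost:
$30 + $6 = $36

$36


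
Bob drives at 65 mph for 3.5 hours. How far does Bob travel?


Use the formula: distance = speed x time
Speed = 65 mph, Time = 3.5 hours
65 x 3.5 = 227.5 miles

227.5 miles


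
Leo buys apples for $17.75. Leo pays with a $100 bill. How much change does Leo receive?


Start with the amount paid:
$100
Subtract the price:
$100 - $17.75 = $82.25

$82.25


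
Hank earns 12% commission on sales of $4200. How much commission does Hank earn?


Convert rate to decimal:
12% = 0.12
Multiply by sales:
$4200 x 0.12 = $504

$504


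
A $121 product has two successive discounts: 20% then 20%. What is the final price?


First discount:
20% of $121 = $24.20
Price after first discount:
$121 - $24.20 = $96.80
Second discount:
20% of $96.80 = $19.36
Final price:
$96.80 - $19.36 = $77.44

$77.44


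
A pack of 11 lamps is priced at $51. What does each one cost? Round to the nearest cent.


Total cost: $51
Number of items: 11
Unit price: $51 / 11 = $4.6363... ≈ $4.64

$4.64


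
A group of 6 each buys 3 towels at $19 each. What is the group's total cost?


Cost per person:
3 x $19 = $57
Group total:
6 x $57 = $342

$342


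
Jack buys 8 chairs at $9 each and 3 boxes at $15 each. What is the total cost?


Cost of chairs:
8 x $9 = $72
Cost of boxes:
3 x $15 = $45
Add both:
$72 + $45 = $117

$117
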